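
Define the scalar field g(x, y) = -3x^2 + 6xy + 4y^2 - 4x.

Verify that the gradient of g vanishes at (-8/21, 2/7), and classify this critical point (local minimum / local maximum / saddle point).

saddle point

∇g = (-6x + 6y - 4, 6x + 8y); substituting (-8/21, 2/7) gives ∇g = (0, 0), so (-8/21, 2/7) is indeed a critical point.
The Hessian of g is constant: H = [[-6, 6], [6, 8]].
det(H) = (-6)·8 − 6² = -84.
Since det(H) < 0, H is indefinite and the critical point is a saddle point.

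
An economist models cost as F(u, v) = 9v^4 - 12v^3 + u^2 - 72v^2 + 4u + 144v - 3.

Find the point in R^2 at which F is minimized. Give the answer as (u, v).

F(u,v) separates as P(u) + Q(v) − 3, so its minimum is min P + min Q − 3.
P'(u) = 2u + 4 vanishes at u ∈ {-2}; Q'(v) = 36(v - 2)(v - 1)(v + 2) vanishes at v ∈ {-2, 1, 2}.
Local minima of P (where P''>0): P(-2)=-4. Local minima of Q: Q(-2)=-336, Q(2)=48.
So the global minimum of F is P(-2) + Q(-2) − 3 = -4 − 336 − 3 = -343, attained at (-2, -2).

(-2, -2)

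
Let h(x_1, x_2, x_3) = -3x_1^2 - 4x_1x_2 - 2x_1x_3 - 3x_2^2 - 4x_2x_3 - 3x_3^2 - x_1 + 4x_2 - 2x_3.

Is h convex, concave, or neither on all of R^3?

h is quadratic, so its Hessian is the constant matrix H = [[-6, -4, -2], [-4, -6, -4], [-2, -4, -6]].
Leading principal minors: -6, 20, -64.
Signs alternate −, +, − ⇒ H ≺ 0 ⇒ concave.

concave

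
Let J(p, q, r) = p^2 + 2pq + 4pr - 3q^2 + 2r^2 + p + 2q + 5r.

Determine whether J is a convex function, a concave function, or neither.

neither

J is quadratic, so its Hessian is the constant matrix H = [[2, 2, 4], [2, -6, 0], [4, 0, 4]].
Leading principal minors: 2, -16, 32.
Neither pattern holds ⇒ H is indefinite ⇒ neither convex nor concave.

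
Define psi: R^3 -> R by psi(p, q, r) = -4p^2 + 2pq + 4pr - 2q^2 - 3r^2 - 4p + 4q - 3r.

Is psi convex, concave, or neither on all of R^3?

psi is quadratic, so its Hessian is the constant matrix H = [[-8, 2, 4], [2, -4, 0], [4, 0, -6]].
Leading principal minors: -8, 28, -104.
Signs alternate −, +, − ⇒ H ≺ 0 ⇒ concave.

concave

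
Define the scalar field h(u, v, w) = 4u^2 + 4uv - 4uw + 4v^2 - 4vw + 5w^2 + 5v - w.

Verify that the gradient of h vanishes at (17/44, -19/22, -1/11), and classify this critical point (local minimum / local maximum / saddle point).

local minimum

∇h = (8u + 4v - 4w, 4u + 8v - 4w + 5, -4u - 4v + 10w - 1); substituting (17/44, -19/22, -1/11) gives ∇h = (0, 0, 0), so (17/44, -19/22, -1/11) is indeed a critical point.
The Hessian is constant: H = [[8, 4, -4], [4, 8, -4], [-4, -4, 10]].
Leading principal minors: Δ₁ = 8, Δ₂ = 48, Δ₃ = 352.
All leading minors are positive, so H is positive definite: a local minimum.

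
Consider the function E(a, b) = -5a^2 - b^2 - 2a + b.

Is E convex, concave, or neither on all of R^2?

E is quadratic, so its Hessian is the constant matrix H = [[-10, 0], [0, -2]].
det(H) = 20, tr(H) = -12.
det(H) > 0 and tr(H) < 0, so H is negative definite everywhere: concave.

concave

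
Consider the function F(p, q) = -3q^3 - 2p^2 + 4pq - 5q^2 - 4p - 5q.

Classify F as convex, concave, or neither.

The term -3q^3 is cubic, so the Hessian is not constant.
∂²F/∂q² = -18q - 10, which takes both signs as q varies (negative for sufficiently large q). A diagonal entry of the Hessian changing sign means the Hessian is neither positive- nor negative-semidefinite on all of R^2.

neither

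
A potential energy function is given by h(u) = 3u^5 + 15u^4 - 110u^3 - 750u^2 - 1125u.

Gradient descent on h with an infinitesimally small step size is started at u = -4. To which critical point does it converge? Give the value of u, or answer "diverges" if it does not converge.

h'(u) = 15(u - 5)(u + 1)(u + 3)(u + 5), so h'(-4) = -405.
Gradient descent moves in the -h' direction, i.e. u is increasing.
The nearest critical point in that direction is u = -3, where h'' = 480 > 0 (a local minimum). The iterate converges there.

-3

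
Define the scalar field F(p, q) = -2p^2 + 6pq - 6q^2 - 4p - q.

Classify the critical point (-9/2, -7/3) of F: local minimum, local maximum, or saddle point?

local maximum

The Hessian of F is constant: H = [[-4, 6], [6, -12]].
det(H) = (-4)·(-12) − 6² = 12.
det(H) > 0 and tr(H) = -16 < 0, so H is negative definite and the point is a local maximum.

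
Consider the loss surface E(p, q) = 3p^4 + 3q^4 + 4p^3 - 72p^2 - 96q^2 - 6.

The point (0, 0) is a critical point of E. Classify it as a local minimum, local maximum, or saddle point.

The mixed partial ∂²E/∂p∂q is 0, so the Hessian at any point is diag(E_pp, E_qq) = diag(12(3p^2 + 2p - 12), 12(3q^2 - 16)).
At (0, 0): H = diag(-144, -192).
Both eigenvalues are negative, so H is negative definite: a local maximum.

local maximum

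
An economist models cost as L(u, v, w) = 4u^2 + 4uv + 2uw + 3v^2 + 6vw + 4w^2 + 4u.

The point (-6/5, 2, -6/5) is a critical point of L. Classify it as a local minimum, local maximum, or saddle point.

The Hessian is constant: H = [[8, 4, 2], [4, 6, 6], [2, 6, 8]].
Leading principal minors: Δ₁ = 8, Δ₂ = 32, Δ₃ = 40.
All leading minors are positive, so H is positive definite: a local minimum.

local minimum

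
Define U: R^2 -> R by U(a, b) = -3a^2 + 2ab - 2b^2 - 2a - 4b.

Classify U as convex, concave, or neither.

U is quadratic, so its Hessian is the constant matrix H = [[-6, 2], [2, -4]].
det(H) = 20, tr(H) = -10.
det(H) > 0 and tr(H) < 0, so H is negative definite everywhere: concave.

concave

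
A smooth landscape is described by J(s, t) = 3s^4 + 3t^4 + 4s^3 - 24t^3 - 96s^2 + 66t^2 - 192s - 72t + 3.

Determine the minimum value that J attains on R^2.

J(s,t) separates as P(s) + Q(t) + 3, so its minimum is min P + min Q + 3.
P'(s) = 12(s - 4)(s + 1)(s + 4) vanishes at s ∈ {-4, -1, 4}; Q'(t) = 12(t - 3)(t - 2)(t - 1) vanishes at t ∈ {1, 2, 3}.
Local minima of P (where P''>0): P(-4)=-256, P(4)=-1280. Local minima of Q: Q(1)=-27, Q(3)=-27.
So the global minimum of J is P(4) + Q(1) + 3 = -1280 − 27 + 3 = -1304, attained at (4, 1).

-1304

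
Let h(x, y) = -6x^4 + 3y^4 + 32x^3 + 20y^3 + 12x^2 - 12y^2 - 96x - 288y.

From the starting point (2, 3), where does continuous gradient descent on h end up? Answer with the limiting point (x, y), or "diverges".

(1, 2)

h is separable, so gradient descent decouples: x follows -∂h/∂x, y follows -∂h/∂y.
∂h/∂x = -24(x - 4)(x - 1)(x + 1); at x=2 this is 144, so x decreases.
∂h/∂y = 12(y - 2)(y + 3)(y + 4); at y=3 this is 504, so y decreases.
x converges to its nearest critical value 1 (a local min of the x-part); y converges to 2. The iterate converges to (1, 2).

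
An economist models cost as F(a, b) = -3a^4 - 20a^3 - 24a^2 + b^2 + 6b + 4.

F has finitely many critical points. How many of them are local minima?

1

F separates as a function of a plus a function of b, so ∇F=0 decouples.
∂F/∂a = -12a(a + 1)(a + 4) = 0 at a ∈ {-4, -1, 0}; ∂F/∂b = 2(b + 3) = 0 at b ∈ {-3}.
The Hessian is diagonal: diag(F_aa, F_bb). Second derivatives: F_aa(-4)=-144, F_aa(-1)=36, F_aa(0)=-48; F_bb(-3)=2.
Local minima occur where both diagonal entries positive: (-1, -3). Count: 1.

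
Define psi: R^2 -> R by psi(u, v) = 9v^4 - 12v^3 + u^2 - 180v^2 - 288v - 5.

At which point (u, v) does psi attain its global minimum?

psi(u,v) separates as P(u) + Q(v) − 5, so its minimum is min P + min Q − 5.
P'(u) = 2u vanishes at u ∈ {0}; Q'(v) = 36(v - 4)(v + 1)(v + 2) vanishes at v ∈ {-2, -1, 4}.
Local minima of P (where P''>0): P(0)=0. Local minima of Q: Q(-2)=96, Q(4)=-2496.
So the global minimum of psi is P(0) + Q(4) − 5 = 0 − 2496 − 5 = -2501, attained at (0, 4).

(0, 4)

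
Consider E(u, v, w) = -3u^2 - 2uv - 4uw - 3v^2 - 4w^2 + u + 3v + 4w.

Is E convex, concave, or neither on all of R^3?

E is quadratic, so its Hessian is the constant matrix H = [[-6, -2, -4], [-2, -6, 0], [-4, 0, -8]].
Leading principal minors: -6, 32, -160.
Signs alternate −, +, − ⇒ H ≺ 0 ⇒ concave.

concave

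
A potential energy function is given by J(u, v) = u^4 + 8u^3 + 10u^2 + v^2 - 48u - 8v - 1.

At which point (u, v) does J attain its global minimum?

J(u,v) separates as P(u) + Q(v) − 1, so its minimum is min P + min Q − 1.
P'(u) = 4(u - 1)(u + 3)(u + 4) vanishes at u ∈ {-4, -3, 1}; Q'(v) = 2v - 8 vanishes at v ∈ {4}.
Local minima of P (where P''>0): P(-4)=96, P(1)=-29. Local minima of Q: Q(4)=-16.
So the global minimum of J is P(1) + Q(4) − 1 = -29 − 16 − 1 = -46, attained at (1, 4).

(1, 4)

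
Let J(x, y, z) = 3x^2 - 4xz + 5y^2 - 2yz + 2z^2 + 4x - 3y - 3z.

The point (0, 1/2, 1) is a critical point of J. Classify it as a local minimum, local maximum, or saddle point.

The Hessian is constant: H = [[6, 0, -4], [0, 10, -2], [-4, -2, 4]].
Leading principal minors: Δ₁ = 6, Δ₂ = 60, Δ₃ = 56.
All leading minors are positive, so H is positive definite: a local minimum.

local minimum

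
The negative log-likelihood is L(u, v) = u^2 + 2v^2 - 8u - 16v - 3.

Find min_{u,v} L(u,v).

-51

L(u,v) separates as P(u) + Q(v) − 3, so its minimum is min P + min Q − 3.
P'(u) = 2u - 8 vanishes at u ∈ {4}; Q'(v) = 4v - 16 vanishes at v ∈ {4}.
Local minima of P (where P''>0): P(4)=-16. Local minima of Q: Q(4)=-32.
So the global minimum of L is P(4) + Q(4) − 3 = -16 − 32 − 3 = -51, attained at (4, 4).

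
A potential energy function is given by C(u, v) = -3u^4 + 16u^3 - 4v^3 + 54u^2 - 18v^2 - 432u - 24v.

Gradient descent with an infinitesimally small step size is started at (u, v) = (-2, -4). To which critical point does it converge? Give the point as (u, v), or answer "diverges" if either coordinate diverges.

(3, -2)

C is separable, so gradient descent decouples: u follows -∂C/∂u, v follows -∂C/∂v.
∂C/∂u = -12(u - 4)(u - 3)(u + 3); at u=-2 this is -360, so u increases.
∂C/∂v = -12(v + 1)(v + 2); at v=-4 this is -72, so v increases.
u converges to its nearest critical value 3 (a local min of the u-part); v converges to -2. The iterate converges to (3, -2).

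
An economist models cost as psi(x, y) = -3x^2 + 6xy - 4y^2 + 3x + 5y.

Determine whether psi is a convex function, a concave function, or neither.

concave

psi is quadratic, so its Hessian is the constant matrix H = [[-6, 6], [6, -8]].
det(H) = 12, tr(H) = -14.
det(H) > 0 and tr(H) < 0, so H is negative definite everywhere: concave.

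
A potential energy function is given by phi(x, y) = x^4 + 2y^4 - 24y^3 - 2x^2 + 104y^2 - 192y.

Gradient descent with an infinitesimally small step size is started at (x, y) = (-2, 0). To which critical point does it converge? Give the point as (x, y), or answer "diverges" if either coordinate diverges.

phi is separable, so gradient descent decouples: x follows -∂phi/∂x, y follows -∂phi/∂y.
∂phi/∂x = 4x(x - 1)(x + 1); at x=-2 this is -24, so x increases.
∂phi/∂y = 8(y - 4)(y - 3)(y - 2); at y=0 this is -192, so y increases.
x converges to its nearest critical value -1 (a local min of the x-part); y converges to 2. The iterate converges to (-1, 2).

(-1, 2)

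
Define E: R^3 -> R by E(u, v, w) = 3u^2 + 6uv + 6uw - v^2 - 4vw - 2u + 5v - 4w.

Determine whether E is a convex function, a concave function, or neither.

E is quadratic, so its Hessian is the constant matrix H = [[6, 6, 6], [6, -2, -4], [6, -4, 0]].
Leading principal minors: 6, -48, -312.
Neither pattern holds ⇒ H is indefinite ⇒ neither convex nor concave.

neither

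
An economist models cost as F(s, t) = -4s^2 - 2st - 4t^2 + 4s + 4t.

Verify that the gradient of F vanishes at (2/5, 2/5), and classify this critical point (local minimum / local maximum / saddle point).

local maximum

∇F = (-8s - 2t + 4, -2s - 8t + 4); substituting (2/5, 2/5) gives ∇F = (0, 0), so (2/5, 2/5) is indeed a critical point.
The Hessian of F is constant: H = [[-8, -2], [-2, -8]].
det(H) = (-8)·(-8) − (-2)² = 60.
det(H) > 0 and tr(H) = -16 < 0, so H is negative definite and the point is a local maximum.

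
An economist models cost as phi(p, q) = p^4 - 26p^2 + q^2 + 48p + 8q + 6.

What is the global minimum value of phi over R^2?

phi(p,q) separates as A(p) + B(q) + 6, so its minimum is min A + min B + 6.
A'(p) = 4(p - 3)(p - 1)(p + 4) vanishes at p ∈ {-4, 1, 3}; B'(q) = 2q + 8 vanishes at q ∈ {-4}.
Local minima of A (where A''>0): A(-4)=-352, A(3)=-9. Local minima of B: B(-4)=-16.
So the global minimum of phi is A(-4) + B(-4) + 6 = -352 − 16 + 6 = -362, attained at (-4, -4).

-362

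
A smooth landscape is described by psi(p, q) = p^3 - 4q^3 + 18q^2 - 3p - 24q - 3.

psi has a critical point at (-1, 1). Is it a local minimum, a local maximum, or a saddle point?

The mixed partial ∂²psi/∂p∂q is 0, so the Hessian at any point is diag(psi_pp, psi_qq) = diag(6p, 12(-2q + 3)).
At (-1, 1): H = diag(-6, 12).
The eigenvalues have opposite signs, so H is indefinite: a saddle point.

saddle point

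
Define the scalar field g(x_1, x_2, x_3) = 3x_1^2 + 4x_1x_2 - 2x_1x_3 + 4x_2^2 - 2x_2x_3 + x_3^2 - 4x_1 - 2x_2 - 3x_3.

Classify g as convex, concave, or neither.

convex

g is quadratic, so its Hessian is the constant matrix H = [[6, 4, -2], [4, 8, -2], [-2, -2, 2]].
Leading principal minors: 6, 32, 40.
All positive ⇒ H ≻ 0 ⇒ convex.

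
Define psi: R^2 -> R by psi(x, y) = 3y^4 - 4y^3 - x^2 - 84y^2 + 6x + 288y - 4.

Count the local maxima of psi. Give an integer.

1

psi separates as a function of x plus a function of y, so ∇psi=0 decouples.
∂psi/∂x = -2(x - 3) = 0 at x ∈ {3}; ∂psi/∂y = 12(y - 3)(y - 2)(y + 4) = 0 at y ∈ {-4, 2, 3}.
The Hessian is diagonal: diag(psi_xx, psi_yy). Second derivatives: psi_xx(3)=-2; psi_yy(-4)=504, psi_yy(2)=-72, psi_yy(3)=84.
Local maxima occur where both diagonal entries negative: (3, 2). Count: 1.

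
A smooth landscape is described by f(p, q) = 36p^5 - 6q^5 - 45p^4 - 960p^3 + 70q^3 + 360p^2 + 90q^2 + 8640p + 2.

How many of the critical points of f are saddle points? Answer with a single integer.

f separates as a function of p plus a function of q, so ∇f=0 decouples.
∂f/∂p = 180(p - 4)(p - 2)(p + 2)(p + 3) = 0 at p ∈ {-3, -2, 2, 4}; ∂f/∂q = -30q(q - 3)(q + 1)(q + 2) = 0 at q ∈ {-2, -1, 0, 3}.
The Hessian is diagonal: diag(f_pp, f_qq). Second derivatives: f_pp(-3)=-6300, f_pp(-2)=4320, f_pp(2)=-7200, f_pp(4)=15120; f_qq(-2)=300, f_qq(-1)=-120, f_qq(0)=180, f_qq(3)=-1800.
Saddle points occur where the two diagonal entries have opposite signs: (-3, -2), (-3, 0), (-2, -1), (-2, 3), (2, -2), (2, 0), (4, -1), (4, 3). Count: 8.

8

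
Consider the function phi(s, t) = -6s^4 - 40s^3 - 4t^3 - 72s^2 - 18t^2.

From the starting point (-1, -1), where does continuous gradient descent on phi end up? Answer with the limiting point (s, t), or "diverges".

(-2, -3)

phi is separable, so gradient descent decouples: s follows -∂phi/∂s, t follows -∂phi/∂t.
∂phi/∂s = -24s(s + 2)(s + 3); at s=-1 this is 48, so s decreases.
∂phi/∂t = -12t(t + 3); at t=-1 this is 24, so t decreases.
s converges to its nearest critical value -2 (a local min of the s-part); t converges to -3. The iterate converges to (-2, -3).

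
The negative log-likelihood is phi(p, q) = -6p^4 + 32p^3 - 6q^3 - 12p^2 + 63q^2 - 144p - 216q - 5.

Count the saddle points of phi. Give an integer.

phi separates as a function of p plus a function of q, so ∇phi=0 decouples.
∂phi/∂p = -24(p - 3)(p - 2)(p + 1) = 0 at p ∈ {-1, 2, 3}; ∂phi/∂q = -18(q - 4)(q - 3) = 0 at q ∈ {3, 4}.
The Hessian is diagonal: diag(phi_pp, phi_qq). Second derivatives: phi_pp(-1)=-288, phi_pp(2)=72, phi_pp(3)=-96; phi_qq(3)=18, phi_qq(4)=-18.
Saddle points occur where the two diagonal entries have opposite signs: (-1, 3), (2, 4), (3, 3). Count: 3.

3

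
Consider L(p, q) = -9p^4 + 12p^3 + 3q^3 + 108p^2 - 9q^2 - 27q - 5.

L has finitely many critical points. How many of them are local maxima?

2

L separates as a function of p plus a function of q, so ∇L=0 decouples.
∂L/∂p = -36p(p - 3)(p + 2) = 0 at p ∈ {-2, 0, 3}; ∂L/∂q = 9(q - 3)(q + 1) = 0 at q ∈ {-1, 3}.
The Hessian is diagonal: diag(L_pp, L_qq). Second derivatives: L_pp(-2)=-360, L_pp(0)=216, L_pp(3)=-540; L_qq(-1)=-36, L_qq(3)=36.
Local maxima occur where both diagonal entries negative: (-2, -1), (3, -1). Count: 2.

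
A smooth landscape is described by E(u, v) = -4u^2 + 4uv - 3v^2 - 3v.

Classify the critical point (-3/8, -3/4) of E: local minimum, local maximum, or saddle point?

local maximum

The Hessian of E is constant: H = [[-8, 4], [4, -6]].
det(H) = (-8)·(-6) − 4² = 32.
det(H) > 0 and tr(H) = -14 < 0, so H is negative definite and the point is a local maximum.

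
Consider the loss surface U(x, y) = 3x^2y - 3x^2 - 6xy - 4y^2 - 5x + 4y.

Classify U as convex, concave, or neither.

neither

The term 3x^2y is cubic, so the Hessian is not constant.
∂²U/∂x² = 6y - 6, which takes both signs as y varies (negative for sufficiently negative y). A diagonal entry of the Hessian changing sign means the Hessian is neither positive- nor negative-semidefinite on all of R^2.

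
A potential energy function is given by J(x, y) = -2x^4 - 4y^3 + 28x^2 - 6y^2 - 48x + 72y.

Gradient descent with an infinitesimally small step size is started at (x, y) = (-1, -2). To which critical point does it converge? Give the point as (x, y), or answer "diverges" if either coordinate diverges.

(1, -3)

J is separable, so gradient descent decouples: x follows -∂J/∂x, y follows -∂J/∂y.
∂J/∂x = -8(x - 2)(x - 1)(x + 3); at x=-1 this is -96, so x increases.
∂J/∂y = -12(y - 2)(y + 3); at y=-2 this is 48, so y decreases.
x converges to its nearest critical value 1 (a local min of the x-part); y converges to -3. The iterate converges to (1, -3).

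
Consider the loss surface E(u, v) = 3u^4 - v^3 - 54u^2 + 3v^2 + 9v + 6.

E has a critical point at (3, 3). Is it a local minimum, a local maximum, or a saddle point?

saddle point

The mixed partial ∂²E/∂u∂v is 0, so the Hessian at any point is diag(E_uu, E_vv) = diag(36(u^2 - 3), 6(-v + 1)).
At (3, 3): H = diag(216, -12).
The eigenvalues have opposite signs, so H is indefinite: a saddle point.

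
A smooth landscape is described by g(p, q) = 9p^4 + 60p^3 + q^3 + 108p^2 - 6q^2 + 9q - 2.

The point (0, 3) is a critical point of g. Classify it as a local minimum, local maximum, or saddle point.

The mixed partial ∂²g/∂p∂q is 0, so the Hessian at any point is diag(g_pp, g_qq) = diag(36(3p^2 + 10p + 6), 6(q - 2)).
At (0, 3): H = diag(216, 6).
Both eigenvalues are positive, so H is positive definite: a local minimum.

local minimum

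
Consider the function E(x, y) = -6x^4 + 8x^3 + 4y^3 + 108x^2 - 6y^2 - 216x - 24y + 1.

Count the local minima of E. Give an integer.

1

E separates as a function of x plus a function of y, so ∇E=0 decouples.
∂E/∂x = -24(x - 3)(x - 1)(x + 3) = 0 at x ∈ {-3, 1, 3}; ∂E/∂y = 12(y - 2)(y + 1) = 0 at y ∈ {-1, 2}.
The Hessian is diagonal: diag(E_xx, E_yy). Second derivatives: E_xx(-3)=-576, E_xx(1)=192, E_xx(3)=-288; E_yy(-1)=-36, E_yy(2)=36.
Local minima occur where both diagonal entries positive: (1, 2). Count: 1.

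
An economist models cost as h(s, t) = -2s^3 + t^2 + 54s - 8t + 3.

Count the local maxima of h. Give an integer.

0

h separates as a function of s plus a function of t, so ∇h=0 decouples.
∂h/∂s = -6(s - 3)(s + 3) = 0 at s ∈ {-3, 3}; ∂h/∂t = 2(t - 4) = 0 at t ∈ {4}.
The Hessian is diagonal: diag(h_ss, h_tt). Second derivatives: h_ss(-3)=36, h_ss(3)=-36; h_tt(4)=2.
Local maxima occur where both diagonal entries negative: none. Count: 0.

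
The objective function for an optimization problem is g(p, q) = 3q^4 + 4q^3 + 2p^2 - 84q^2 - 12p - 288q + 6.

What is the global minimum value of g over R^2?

g(p,q) separates as A(p) + B(q) + 6, so its minimum is min A + min B + 6.
A'(p) = 4p - 12 vanishes at p ∈ {3}; B'(q) = 12(q - 4)(q + 2)(q + 3) vanishes at q ∈ {-3, -2, 4}.
Local minima of A (where A''>0): A(3)=-18. Local minima of B: B(-3)=243, B(4)=-1472.
So the global minimum of g is A(3) + B(4) + 6 = -18 − 1472 + 6 = -1484, attained at (3, 4).

-1484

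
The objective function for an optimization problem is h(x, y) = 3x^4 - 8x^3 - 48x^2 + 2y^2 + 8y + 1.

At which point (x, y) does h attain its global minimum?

h(x,y) separates as P(x) + Q(y) + 1, so its minimum is min P + min Q + 1.
P'(x) = 12x(x - 4)(x + 2) vanishes at x ∈ {-2, 0, 4}; Q'(y) = 4y + 8 vanishes at y ∈ {-2}.
Local minima of P (where P''>0): P(-2)=-80, P(4)=-512. Local minima of Q: Q(-2)=-8.
So the global minimum of h is P(4) + Q(-2) + 1 = -512 − 8 + 1 = -519, attained at (4, -2).

(4, -2)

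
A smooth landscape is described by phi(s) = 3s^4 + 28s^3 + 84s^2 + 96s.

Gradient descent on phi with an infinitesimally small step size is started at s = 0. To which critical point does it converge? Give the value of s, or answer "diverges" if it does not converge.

phi'(s) = 12(s + 1)(s + 2)(s + 4), so phi'(0) = 96.
Gradient descent moves in the -phi' direction, i.e. s is decreasing.
The nearest critical point in that direction is s = -1, where phi'' = 36 > 0 (a local minimum). The iterate converges there.

-1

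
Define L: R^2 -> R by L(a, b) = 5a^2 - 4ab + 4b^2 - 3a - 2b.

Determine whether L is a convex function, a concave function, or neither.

L is quadratic, so its Hessian is the constant matrix H = [[10, -4], [-4, 8]].
det(H) = 64, tr(H) = 18.
det(H) > 0 and tr(H) > 0, so H is positive definite everywhere: convex.

convex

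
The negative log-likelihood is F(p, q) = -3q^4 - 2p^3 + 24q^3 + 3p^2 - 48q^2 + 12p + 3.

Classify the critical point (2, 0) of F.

The mixed partial ∂²F/∂p∂q is 0, so the Hessian at any point is diag(F_pp, F_qq) = diag(6(-2p + 1), 12(-3q^2 + 12q - 8)).
At (2, 0): H = diag(-18, -96).
Both eigenvalues are negative, so H is negative definite: a local maximum.

local maximum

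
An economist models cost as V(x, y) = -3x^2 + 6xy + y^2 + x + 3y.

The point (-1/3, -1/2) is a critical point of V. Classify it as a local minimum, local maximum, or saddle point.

saddle point

The Hessian of V is constant: H = [[-6, 6], [6, 2]].
det(H) = (-6)·2 − 6² = -48.
Since det(H) < 0, H is indefinite and the critical point is a saddle point.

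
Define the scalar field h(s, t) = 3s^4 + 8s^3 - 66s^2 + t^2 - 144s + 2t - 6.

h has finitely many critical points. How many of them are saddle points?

h separates as a function of s plus a function of t, so ∇h=0 decouples.
∂h/∂s = 12(s - 3)(s + 1)(s + 4) = 0 at s ∈ {-4, -1, 3}; ∂h/∂t = 2(t + 1) = 0 at t ∈ {-1}.
The Hessian is diagonal: diag(h_ss, h_tt). Second derivatives: h_ss(-4)=252, h_ss(-1)=-144, h_ss(3)=336; h_tt(-1)=2.
Saddle points occur where the two diagonal entries have opposite signs: (-1, -1). Count: 1.

1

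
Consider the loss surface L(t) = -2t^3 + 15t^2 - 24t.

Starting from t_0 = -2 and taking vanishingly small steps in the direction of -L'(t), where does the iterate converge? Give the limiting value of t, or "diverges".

L'(t) = -6(t - 4)(t - 1), so L'(-2) = -108.
Gradient descent moves in the -L' direction, i.e. t is increasing.
The nearest critical point in that direction is t = 1, where L'' = 18 > 0 (a local minimum). The iterate converges there.

1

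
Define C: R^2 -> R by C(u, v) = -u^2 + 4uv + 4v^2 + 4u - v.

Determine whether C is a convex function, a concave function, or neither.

C is quadratic, so its Hessian is the constant matrix H = [[-2, 4], [4, 8]].
det(H) = -32, tr(H) = 6.
det(H) < 0, so H is indefinite: neither convex nor concave.

neither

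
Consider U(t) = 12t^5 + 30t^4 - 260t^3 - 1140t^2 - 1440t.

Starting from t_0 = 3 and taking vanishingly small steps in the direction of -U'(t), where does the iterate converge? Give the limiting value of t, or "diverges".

U'(t) = 60(t - 4)(t + 1)(t + 2)(t + 3), so U'(3) = -7200.
Gradient descent moves in the -U' direction, i.e. t is increasing.
The nearest critical point in that direction is t = 4, where U'' = 12600 > 0 (a local minimum). The iterate converges there.

4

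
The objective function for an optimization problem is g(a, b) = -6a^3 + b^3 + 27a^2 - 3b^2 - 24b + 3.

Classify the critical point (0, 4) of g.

local minimum

The mixed partial ∂²g/∂a∂b is 0, so the Hessian at any point is diag(g_aa, g_bb) = diag(18(-2a + 3), 6(b - 1)).
At (0, 4): H = diag(54, 18).
Both eigenvalues are positive, so H is positive definite: a local minimum.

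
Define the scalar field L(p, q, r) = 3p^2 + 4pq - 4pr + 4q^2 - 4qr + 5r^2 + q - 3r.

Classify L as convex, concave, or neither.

convex

L is quadratic, so its Hessian is the constant matrix H = [[6, 4, -4], [4, 8, -4], [-4, -4, 10]].
Leading principal minors: 6, 32, 224.
All positive ⇒ H ≻ 0 ⇒ convex.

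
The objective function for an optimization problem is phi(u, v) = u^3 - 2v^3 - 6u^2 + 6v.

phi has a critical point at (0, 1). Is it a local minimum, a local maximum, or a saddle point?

local maximum

The mixed partial ∂²phi/∂u∂v is 0, so the Hessian at any point is diag(phi_uu, phi_vv) = diag(6(u - 2), -12v).
At (0, 1): H = diag(-12, -12).
Both eigenvalues are negative, so H is negative definite: a local maximum.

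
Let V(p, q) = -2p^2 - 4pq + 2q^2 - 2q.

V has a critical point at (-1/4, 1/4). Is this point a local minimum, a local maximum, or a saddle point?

The Hessian of V is constant: H = [[-4, -4], [-4, 4]].
det(H) = (-4)·4 − (-4)² = -32.
Since det(H) < 0, H is indefinite and the critical point is a saddle point.

saddle point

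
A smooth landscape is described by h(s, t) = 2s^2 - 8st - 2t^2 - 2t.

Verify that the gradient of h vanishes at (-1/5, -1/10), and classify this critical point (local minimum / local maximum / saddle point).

∇h = (4s - 8t, -8s - 4t - 2); substituting (-1/5, -1/10) gives ∇h = (0, 0), so (-1/5, -1/10) is indeed a critical point.
The Hessian of h is constant: H = [[4, -8], [-8, -4]].
det(H) = 4·(-4) − (-8)² = -80.
Since det(H) < 0, H is indefinite and the critical point is a saddle point.

saddle point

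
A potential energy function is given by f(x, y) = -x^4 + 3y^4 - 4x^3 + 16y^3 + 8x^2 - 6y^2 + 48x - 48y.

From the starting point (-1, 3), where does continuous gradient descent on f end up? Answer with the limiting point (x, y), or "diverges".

(-2, 1)

f is separable, so gradient descent decouples: x follows -∂f/∂x, y follows -∂f/∂y.
∂f/∂x = -4(x - 2)(x + 2)(x + 3); at x=-1 this is 24, so x decreases.
∂f/∂y = 12(y - 1)(y + 1)(y + 4); at y=3 this is 672, so y decreases.
x converges to its nearest critical value -2 (a local min of the x-part); y converges to 1. The iterate converges to (-2, 1).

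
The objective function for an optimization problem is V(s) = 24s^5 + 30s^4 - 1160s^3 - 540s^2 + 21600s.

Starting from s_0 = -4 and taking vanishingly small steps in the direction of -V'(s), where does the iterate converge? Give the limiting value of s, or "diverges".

-3

V'(s) = 120(s - 4)(s - 3)(s + 3)(s + 5), so V'(-4) = -6720.
Gradient descent moves in the -V' direction, i.e. s is increasing.
The nearest critical point in that direction is s = -3, where V'' = 10080 > 0 (a local minimum). The iterate converges there.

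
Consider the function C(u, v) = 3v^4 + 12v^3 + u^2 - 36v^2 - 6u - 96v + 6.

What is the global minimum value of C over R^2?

C(u,v) separates as P(u) + Q(v) + 6, so its minimum is min P + min Q + 6.
P'(u) = 2u - 6 vanishes at u ∈ {3}; Q'(v) = 12(v - 2)(v + 1)(v + 4) vanishes at v ∈ {-4, -1, 2}.
Local minima of P (where P''>0): P(3)=-9. Local minima of Q: Q(-4)=-192, Q(2)=-192.
So the global minimum of C is P(3) + Q(-4) + 6 = -9 − 192 + 6 = -195, attained at (3, -4).

-195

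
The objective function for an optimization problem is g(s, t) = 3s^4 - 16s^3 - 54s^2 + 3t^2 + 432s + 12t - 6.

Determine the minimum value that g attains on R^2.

-1125

g(s,t) separates as P(s) + Q(t) − 6, so its minimum is min P + min Q − 6.
P'(s) = 12(s - 4)(s - 3)(s + 3) vanishes at s ∈ {-3, 3, 4}; Q'(t) = 6(t + 2) vanishes at t ∈ {-2}.
Local minima of P (where P''>0): P(-3)=-1107, P(4)=608. Local minima of Q: Q(-2)=-12.
So the global minimum of g is P(-3) + Q(-2) − 6 = -1107 − 12 − 6 = -1125, attained at (-3, -2).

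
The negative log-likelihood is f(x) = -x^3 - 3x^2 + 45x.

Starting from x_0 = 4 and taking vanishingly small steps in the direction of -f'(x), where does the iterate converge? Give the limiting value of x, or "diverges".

f'(x) = -3(x - 3)(x + 5), so f'(4) = -27.
Gradient descent moves in the -f' direction, i.e. x is increasing.
There is no critical point above x=4, and f' keeps the same sign, so the iterate runs off to +∞.

diverges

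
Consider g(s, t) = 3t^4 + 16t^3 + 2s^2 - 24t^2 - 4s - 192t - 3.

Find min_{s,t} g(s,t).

g(s,t) separates as P(s) + Q(t) − 3, so its minimum is min P + min Q − 3.
P'(s) = 4s - 4 vanishes at s ∈ {1}; Q'(t) = 12(t - 2)(t + 2)(t + 4) vanishes at t ∈ {-4, -2, 2}.
Local minima of P (where P''>0): P(1)=-2. Local minima of Q: Q(-4)=128, Q(2)=-304.
So the global minimum of g is P(1) + Q(2) − 3 = -2 − 304 − 3 = -309, attained at (1, 2).

-309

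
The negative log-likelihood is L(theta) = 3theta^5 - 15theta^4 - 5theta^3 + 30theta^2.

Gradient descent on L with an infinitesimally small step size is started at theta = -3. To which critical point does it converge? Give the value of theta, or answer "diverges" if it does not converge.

L'(theta) = 15theta(theta - 4)(theta - 1)(theta + 1), so L'(-3) = 2520.
Gradient descent moves in the -L' direction, i.e. theta is decreasing.
There is no critical point below theta=-3, and L' keeps the same sign, so the iterate runs off to −∞.

diverges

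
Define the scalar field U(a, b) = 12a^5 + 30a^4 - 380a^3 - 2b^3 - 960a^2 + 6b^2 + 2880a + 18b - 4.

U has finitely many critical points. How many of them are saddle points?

4

U separates as a function of a plus a function of b, so ∇U=0 decouples.
∂U/∂a = 60(a - 4)(a - 1)(a + 3)(a + 4) = 0 at a ∈ {-4, -3, 1, 4}; ∂U/∂b = -6(b - 3)(b + 1) = 0 at b ∈ {-1, 3}.
The Hessian is diagonal: diag(U_aa, U_bb). Second derivatives: U_aa(-4)=-2400, U_aa(-3)=1680, U_aa(1)=-3600, U_aa(4)=10080; U_bb(-1)=24, U_bb(3)=-24.
Saddle points occur where the two diagonal entries have opposite signs: (-4, -1), (-3, 3), (1, -1), (4, 3). Count: 4.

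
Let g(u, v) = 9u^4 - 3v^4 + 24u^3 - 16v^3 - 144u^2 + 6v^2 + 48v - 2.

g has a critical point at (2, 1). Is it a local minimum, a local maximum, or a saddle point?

The mixed partial ∂²g/∂u∂v is 0, so the Hessian at any point is diag(g_uu, g_vv) = diag(36(3u^2 + 4u - 8), 12(-3v^2 - 8v + 1)).
At (2, 1): H = diag(432, -120).
The eigenvalues have opposite signs, so H is indefinite: a saddle point.

saddle point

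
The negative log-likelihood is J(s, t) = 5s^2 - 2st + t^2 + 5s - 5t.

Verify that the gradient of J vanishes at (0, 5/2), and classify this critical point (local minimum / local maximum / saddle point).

local minimum

∇J = (10s - 2t + 5, -2s + 2t - 5); substituting (0, 5/2) gives ∇J = (0, 0), so (0, 5/2) is indeed a critical point.
The Hessian of J is constant: H = [[10, -2], [-2, 2]].
det(H) = 10·2 − (-2)² = 16.
det(H) > 0 and tr(H) = 12 > 0, so H is positive definite and the point is a local minimum.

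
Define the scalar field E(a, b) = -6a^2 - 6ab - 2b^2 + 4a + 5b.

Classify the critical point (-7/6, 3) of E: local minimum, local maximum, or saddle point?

local maximum

The Hessian of E is constant: H = [[-12, -6], [-6, -4]].
det(H) = (-12)·(-4) − (-6)² = 12.
det(H) > 0 and tr(H) = -16 < 0, so H is negative definite and the point is a local maximum.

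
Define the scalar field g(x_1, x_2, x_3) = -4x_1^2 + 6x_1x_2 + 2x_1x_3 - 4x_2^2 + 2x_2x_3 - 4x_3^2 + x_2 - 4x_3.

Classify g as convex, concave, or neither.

g is quadratic, so its Hessian is the constant matrix H = [[-8, 6, 2], [6, -8, 2], [2, 2, -8]].
Leading principal minors: -8, 28, -112.
Signs alternate −, +, − ⇒ H ≺ 0 ⇒ concave.

concave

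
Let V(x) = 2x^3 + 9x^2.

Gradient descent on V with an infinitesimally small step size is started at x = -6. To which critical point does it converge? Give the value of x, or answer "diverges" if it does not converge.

diverges

V'(x) = 6x(x + 3), so V'(-6) = 108.
Gradient descent moves in the -V' direction, i.e. x is decreasing.
There is no critical point below x=-6, and V' keeps the same sign, so the iterate runs off to −∞.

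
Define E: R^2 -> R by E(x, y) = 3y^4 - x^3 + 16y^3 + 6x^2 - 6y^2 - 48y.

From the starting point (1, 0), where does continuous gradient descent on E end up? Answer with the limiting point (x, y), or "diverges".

E is separable, so gradient descent decouples: x follows -∂E/∂x, y follows -∂E/∂y.
∂E/∂x = -3x(x - 4); at x=1 this is 9, so x decreases.
∂E/∂y = 12(y - 1)(y + 1)(y + 4); at y=0 this is -48, so y increases.
x converges to its nearest critical value 0 (a local min of the x-part); y converges to 1. The iterate converges to (0, 1).

(0, 1)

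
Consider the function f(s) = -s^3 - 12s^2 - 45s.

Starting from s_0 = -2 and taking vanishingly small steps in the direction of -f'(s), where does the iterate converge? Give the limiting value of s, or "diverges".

f'(s) = -3(s + 3)(s + 5), so f'(-2) = -9.
Gradient descent moves in the -f' direction, i.e. s is increasing.
There is no critical point above s=-2, and f' keeps the same sign, so the iterate runs off to +∞.

diverges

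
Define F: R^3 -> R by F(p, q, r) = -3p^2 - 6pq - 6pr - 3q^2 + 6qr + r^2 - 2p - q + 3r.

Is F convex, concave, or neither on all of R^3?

F is quadratic, so its Hessian is the constant matrix H = [[-6, -6, -6], [-6, -6, 6], [-6, 6, 2]].
Leading principal minors: -6, 0, 864.
Neither pattern holds ⇒ H is indefinite ⇒ neither convex nor concave.

neither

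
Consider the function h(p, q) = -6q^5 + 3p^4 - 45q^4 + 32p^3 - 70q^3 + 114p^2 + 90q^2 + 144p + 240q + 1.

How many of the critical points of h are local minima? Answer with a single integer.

4

h separates as a function of p plus a function of q, so ∇h=0 decouples.
∂h/∂p = 12(p + 1)(p + 3)(p + 4) = 0 at p ∈ {-4, -3, -1}; ∂h/∂q = -30(q - 1)(q + 1)(q + 2)(q + 4) = 0 at q ∈ {-4, -2, -1, 1}.
The Hessian is diagonal: diag(h_pp, h_qq). Second derivatives: h_pp(-4)=36, h_pp(-3)=-24, h_pp(-1)=72; h_qq(-4)=900, h_qq(-2)=-180, h_qq(-1)=180, h_qq(1)=-900.
Local minima occur where both diagonal entries positive: (-4, -4), (-4, -1), (-1, -4), (-1, -1). Count: 4.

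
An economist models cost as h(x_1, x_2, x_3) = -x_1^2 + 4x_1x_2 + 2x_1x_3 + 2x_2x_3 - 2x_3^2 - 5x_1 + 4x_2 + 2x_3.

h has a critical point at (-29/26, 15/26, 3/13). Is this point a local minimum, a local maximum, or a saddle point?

saddle point

The Hessian is constant: H = [[-2, 4, 2], [4, 0, 2], [2, 2, -4]].
Leading principal minors: Δ₁ = -2, Δ₂ = -16, Δ₃ = 104.
The minors fit neither the all-positive nor the alternating-sign pattern, so H is indefinite: a saddle point.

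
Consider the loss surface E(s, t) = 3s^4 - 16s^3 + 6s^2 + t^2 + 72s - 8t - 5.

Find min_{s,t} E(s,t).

E(s,t) separates as P(s) + Q(t) − 5, so its minimum is min P + min Q − 5.
P'(s) = 12(s - 3)(s - 2)(s + 1) vanishes at s ∈ {-1, 2, 3}; Q'(t) = 2(t - 4) vanishes at t ∈ {4}.
Local minima of P (where P''>0): P(-1)=-47, P(3)=81. Local minima of Q: Q(4)=-16.
So the global minimum of E is P(-1) + Q(4) − 5 = -47 − 16 − 5 = -68, attained at (-1, 4).

-68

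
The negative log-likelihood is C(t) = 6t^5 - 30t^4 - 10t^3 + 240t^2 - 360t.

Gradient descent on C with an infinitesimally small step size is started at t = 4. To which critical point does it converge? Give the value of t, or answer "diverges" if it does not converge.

3

C'(t) = 30(t - 3)(t - 2)(t - 1)(t + 2), so C'(4) = 1080.
Gradient descent moves in the -C' direction, i.e. t is decreasing.
The nearest critical point in that direction is t = 3, where C'' = 300 > 0 (a local minimum). The iterate converges there.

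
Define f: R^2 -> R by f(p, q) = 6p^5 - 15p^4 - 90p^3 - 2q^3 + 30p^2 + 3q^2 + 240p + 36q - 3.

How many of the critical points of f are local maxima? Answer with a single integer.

f separates as a function of p plus a function of q, so ∇f=0 decouples.
∂f/∂p = 30(p - 4)(p - 1)(p + 1)(p + 2) = 0 at p ∈ {-2, -1, 1, 4}; ∂f/∂q = -6(q - 3)(q + 2) = 0 at q ∈ {-2, 3}.
The Hessian is diagonal: diag(f_pp, f_qq). Second derivatives: f_pp(-2)=-540, f_pp(-1)=300, f_pp(1)=-540, f_pp(4)=2700; f_qq(-2)=30, f_qq(3)=-30.
Local maxima occur where both diagonal entries negative: (-2, 3), (1, 3). Count: 2.

2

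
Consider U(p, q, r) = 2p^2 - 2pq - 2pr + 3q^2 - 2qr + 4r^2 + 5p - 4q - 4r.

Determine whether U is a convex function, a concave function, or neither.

U is quadratic, so its Hessian is the constant matrix H = [[4, -2, -2], [-2, 6, -2], [-2, -2, 8]].
Leading principal minors: 4, 20, 104.
All positive ⇒ H ≻ 0 ⇒ convex.

convex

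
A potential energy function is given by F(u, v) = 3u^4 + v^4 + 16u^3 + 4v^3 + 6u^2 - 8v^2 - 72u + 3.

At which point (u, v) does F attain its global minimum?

F(u,v) separates as P(u) + Q(v) + 3, so its minimum is min P + min Q + 3.
P'(u) = 12(u - 1)(u + 2)(u + 3) vanishes at u ∈ {-3, -2, 1}; Q'(v) = 4v(v - 1)(v + 4) vanishes at v ∈ {-4, 0, 1}.
Local minima of P (where P''>0): P(-3)=81, P(1)=-47. Local minima of Q: Q(-4)=-128, Q(1)=-3.
So the global minimum of F is P(1) + Q(-4) + 3 = -47 − 128 + 3 = -172, attained at (1, -4).

(1, -4)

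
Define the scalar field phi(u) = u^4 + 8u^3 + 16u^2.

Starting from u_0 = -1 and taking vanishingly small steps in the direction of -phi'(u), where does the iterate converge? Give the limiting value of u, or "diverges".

phi'(u) = 4u(u + 2)(u + 4), so phi'(-1) = -12.
Gradient descent moves in the -phi' direction, i.e. u is increasing.
The nearest critical point in that direction is u = 0, where phi'' = 32 > 0 (a local minimum). The iterate converges there.

0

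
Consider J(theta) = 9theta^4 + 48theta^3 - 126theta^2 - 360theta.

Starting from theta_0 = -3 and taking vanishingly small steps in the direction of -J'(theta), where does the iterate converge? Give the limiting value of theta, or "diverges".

-5

J'(theta) = 36(theta - 2)(theta + 1)(theta + 5), so J'(-3) = 720.
Gradient descent moves in the -J' direction, i.e. theta is decreasing.
The nearest critical point in that direction is theta = -5, where J'' = 1008 > 0 (a local minimum). The iterate converges there.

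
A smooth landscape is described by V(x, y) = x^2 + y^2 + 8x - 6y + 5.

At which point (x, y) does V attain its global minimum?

(-4, 3)

V(x,y) separates as P(x) + Q(y) + 5, so its minimum is min P + min Q + 5.
P'(x) = 2x + 8 vanishes at x ∈ {-4}; Q'(y) = 2y - 6 vanishes at y ∈ {3}.
Local minima of P (where P''>0): P(-4)=-16. Local minima of Q: Q(3)=-9.
So the global minimum of V is P(-4) + Q(3) + 5 = -16 − 9 + 5 = -20, attained at (-4, 3).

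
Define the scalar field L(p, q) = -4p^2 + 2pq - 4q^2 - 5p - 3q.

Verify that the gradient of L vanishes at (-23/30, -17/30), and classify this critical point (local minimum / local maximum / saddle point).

∇L = (-8p + 2q - 5, 2p - 8q - 3); substituting (-23/30, -17/30) gives ∇L = (0, 0), so (-23/30, -17/30) is indeed a critical point.
The Hessian of L is constant: H = [[-8, 2], [2, -8]].
det(H) = (-8)·(-8) − 2² = 60.
det(H) > 0 and tr(H) = -16 < 0, so H is negative definite and the point is a local maximum.

local maximum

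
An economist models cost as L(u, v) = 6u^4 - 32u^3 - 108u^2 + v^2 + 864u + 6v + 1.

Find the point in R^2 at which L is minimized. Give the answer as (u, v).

(-3, -3)

L(u,v) separates as P(u) + Q(v) + 1, so its minimum is min P + min Q + 1.
P'(u) = 24(u - 4)(u - 3)(u + 3) vanishes at u ∈ {-3, 3, 4}; Q'(v) = 2v + 6 vanishes at v ∈ {-3}.
Local minima of P (where P''>0): P(-3)=-2214, P(4)=1216. Local minima of Q: Q(-3)=-9.
So the global minimum of L is P(-3) + Q(-3) + 1 = -2214 − 9 + 1 = -2222, attained at (-3, -3).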